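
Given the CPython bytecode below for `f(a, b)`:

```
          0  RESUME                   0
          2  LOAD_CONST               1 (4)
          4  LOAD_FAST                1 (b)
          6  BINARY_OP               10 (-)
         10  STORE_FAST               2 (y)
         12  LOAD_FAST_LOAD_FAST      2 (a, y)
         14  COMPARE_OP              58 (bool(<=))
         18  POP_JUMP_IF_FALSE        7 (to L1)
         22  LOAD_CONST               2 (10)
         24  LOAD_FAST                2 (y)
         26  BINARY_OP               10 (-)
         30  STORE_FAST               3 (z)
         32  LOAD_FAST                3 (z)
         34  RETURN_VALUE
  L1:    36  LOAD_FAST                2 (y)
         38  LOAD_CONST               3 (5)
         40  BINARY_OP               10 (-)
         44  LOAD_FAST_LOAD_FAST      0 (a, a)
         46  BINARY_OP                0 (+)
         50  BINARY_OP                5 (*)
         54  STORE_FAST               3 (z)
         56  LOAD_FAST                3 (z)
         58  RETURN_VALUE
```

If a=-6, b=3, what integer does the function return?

LOAD_CONST → push 4. Stack: [4]
LOAD_FAST b → push 3. Stack: [4, 3]
BINARY_OP - → 4 - 3 = 1. Stack: [1]
STORE_FAST y → y=1. Stack: []
LOAD_FAST_LOAD_FAST a,y → push -6,1. Stack: [-6, 1]
COMPARE_OP bool(<=) → -6 vs 1 = True. Stack: [True]
POP_JUMP_IF_FALSE → pop True; no jump. Stack: []
LOAD_CONST → push 10. Stack: [10]
LOAD_FAST y → push 1. Stack: [10, 1]
BINARY_OP - → 10 - 1 = 9. Stack: [9]
STORE_FAST z → z=9. Stack: []
LOAD_FAST z → push 9. Stack: [9]
RETURN_VALUE → return 9.

9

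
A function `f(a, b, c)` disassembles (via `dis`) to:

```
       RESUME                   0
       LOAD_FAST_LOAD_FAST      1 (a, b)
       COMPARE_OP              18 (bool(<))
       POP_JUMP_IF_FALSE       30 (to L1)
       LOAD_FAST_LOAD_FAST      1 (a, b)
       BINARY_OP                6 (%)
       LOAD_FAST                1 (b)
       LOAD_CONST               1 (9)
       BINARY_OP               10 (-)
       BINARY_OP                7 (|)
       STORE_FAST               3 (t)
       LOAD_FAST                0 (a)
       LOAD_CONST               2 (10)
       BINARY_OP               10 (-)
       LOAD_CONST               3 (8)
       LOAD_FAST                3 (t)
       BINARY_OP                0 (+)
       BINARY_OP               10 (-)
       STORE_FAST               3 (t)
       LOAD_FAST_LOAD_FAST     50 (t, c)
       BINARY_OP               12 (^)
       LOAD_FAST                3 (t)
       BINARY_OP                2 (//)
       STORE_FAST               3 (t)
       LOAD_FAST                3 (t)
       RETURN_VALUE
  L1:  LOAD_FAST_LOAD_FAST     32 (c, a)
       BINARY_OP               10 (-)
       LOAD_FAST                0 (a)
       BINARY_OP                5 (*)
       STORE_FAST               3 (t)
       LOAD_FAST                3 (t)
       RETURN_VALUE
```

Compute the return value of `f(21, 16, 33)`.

LOAD_FAST_LOAD_FAST a,b → push 21,16. Stack: [21, 16]
COMPARE_OP bool(<) → 21 vs 16 = False. Stack: [False]
POP_JUMP_IF_FALSE → pop False; jump. Stack: []
LOAD_FAST_LOAD_FAST c,a → push 33,21. Stack: [33, 21]
BINARY_OP - → 33 - 21 = 12. Stack: [12]
LOAD_FAST a → push 21. Stack: [12, 21]
BINARY_OP * → 12 * 21 = 252. Stack: [252]
STORE_FAST t → t=252. Stack: []
LOAD_FAST t → push 252. Stack: [252]
RETURN_VALUE → return 252.

252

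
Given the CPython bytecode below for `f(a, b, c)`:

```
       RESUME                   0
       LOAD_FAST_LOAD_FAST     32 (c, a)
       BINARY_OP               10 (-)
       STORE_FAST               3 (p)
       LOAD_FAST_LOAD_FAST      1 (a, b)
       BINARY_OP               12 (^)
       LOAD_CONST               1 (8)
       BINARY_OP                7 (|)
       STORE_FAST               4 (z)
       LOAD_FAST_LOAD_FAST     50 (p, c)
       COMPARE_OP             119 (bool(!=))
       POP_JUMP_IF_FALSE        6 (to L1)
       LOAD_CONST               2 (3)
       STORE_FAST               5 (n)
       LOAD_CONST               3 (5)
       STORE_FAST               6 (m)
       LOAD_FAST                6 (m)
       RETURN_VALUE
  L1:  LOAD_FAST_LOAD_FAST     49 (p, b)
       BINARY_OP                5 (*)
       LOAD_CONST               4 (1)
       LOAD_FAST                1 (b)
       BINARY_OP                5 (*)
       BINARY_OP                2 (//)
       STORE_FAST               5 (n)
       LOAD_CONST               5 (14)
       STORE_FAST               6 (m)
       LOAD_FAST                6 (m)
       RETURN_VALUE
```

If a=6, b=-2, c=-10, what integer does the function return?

5

LOAD_FAST_LOAD_FAST c,a → push -10,6. Stack: [-10, 6]
BINARY_OP - → -10 - 6 = -16. Stack: [-16]
STORE_FAST p → p=-16. Stack: []
LOAD_FAST_LOAD_FAST a,b → push 6,-2. Stack: [6, -2]
BINARY_OP ^ → 6 ^ -2 = -8. Stack: [-8]
LOAD_CONST → push 8. Stack: [-8, 8]
BINARY_OP | → -8 | 8 = -8. Stack: [-8]
STORE_FAST z → z=-8. Stack: []
LOAD_FAST_LOAD_FAST p,c → push -16,-10. Stack: [-16, -10]
COMPARE_OP bool(!=) → -16 vs -10 = True. Stack: [True]
POP_JUMP_IF_FALSE → pop True; no jump. Stack: []
LOAD_CONST → push 3. Stack: [3]
STORE_FAST n → n=3. Stack: []
LOAD_CONST → push 5. Stack: [5]
STORE_FAST m → m=5. Stack: []
LOAD_FAST m → push 5. Stack: [5]
RETURN_VALUE → return 5.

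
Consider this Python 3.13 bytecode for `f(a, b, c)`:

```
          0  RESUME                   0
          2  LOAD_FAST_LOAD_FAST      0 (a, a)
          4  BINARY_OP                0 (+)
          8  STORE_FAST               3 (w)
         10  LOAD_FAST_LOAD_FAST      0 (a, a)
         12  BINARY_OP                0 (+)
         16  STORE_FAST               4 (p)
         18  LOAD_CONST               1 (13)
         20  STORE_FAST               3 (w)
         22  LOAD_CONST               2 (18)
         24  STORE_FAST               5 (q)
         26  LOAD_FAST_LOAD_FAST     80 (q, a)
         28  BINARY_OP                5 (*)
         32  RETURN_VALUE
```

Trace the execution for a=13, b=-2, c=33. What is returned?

LOAD_FAST_LOAD_FAST a,a → push 13,13. Stack: [13, 13]
BINARY_OP + → 13 + 13 = 26. Stack: [26]
STORE_FAST w → w=26. Stack: []
LOAD_FAST_LOAD_FAST a,a → push 13,13. Stack: [13, 13]
BINARY_OP + → 13 + 13 = 26. Stack: [26]
STORE_FAST p → p=26. Stack: []
LOAD_CONST → push 13. Stack: [13]
STORE_FAST w → w=13. Stack: []
LOAD_CONST → push 18. Stack: [18]
STORE_FAST q → q=18. Stack: []
LOAD_FAST_LOAD_FAST q,a → push 18,13. Stack: [18, 13]
BINARY_OP * → 18 * 13 = 234. Stack: [234]
RETURN_VALUE → return 234.

234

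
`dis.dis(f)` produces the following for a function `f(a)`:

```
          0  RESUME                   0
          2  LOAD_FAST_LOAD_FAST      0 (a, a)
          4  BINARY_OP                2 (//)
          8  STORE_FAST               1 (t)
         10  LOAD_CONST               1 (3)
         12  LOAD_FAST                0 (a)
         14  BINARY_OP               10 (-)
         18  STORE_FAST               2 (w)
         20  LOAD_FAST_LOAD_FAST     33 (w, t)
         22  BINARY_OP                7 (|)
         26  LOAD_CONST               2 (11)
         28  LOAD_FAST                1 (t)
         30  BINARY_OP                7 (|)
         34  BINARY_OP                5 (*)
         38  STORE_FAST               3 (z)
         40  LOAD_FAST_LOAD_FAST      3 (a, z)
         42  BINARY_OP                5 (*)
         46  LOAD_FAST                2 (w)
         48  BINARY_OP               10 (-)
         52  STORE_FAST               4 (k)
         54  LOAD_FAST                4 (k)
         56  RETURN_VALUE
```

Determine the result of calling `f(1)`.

LOAD_FAST_LOAD_FAST a,a → push 1,1. Stack: [1, 1]
BINARY_OP // → 1 // 1 = 1. Stack: [1]
STORE_FAST t → t=1. Stack: []
LOAD_CONST → push 3. Stack: [3]
LOAD_FAST a → push 1. Stack: [3, 1]
BINARY_OP - → 3 - 1 = 2. Stack: [2]
STORE_FAST w → w=2. Stack: []
LOAD_FAST_LOAD_FAST w,t → push 2,1. Stack: [2, 1]
BINARY_OP | → 2 | 1 = 3. Stack: [3]
LOAD_CONST → push 11. Stack: [3, 11]
LOAD_FAST t → push 1. Stack: [3, 11, 1]
BINARY_OP | → 11 | 1 = 11. Stack: [3, 11]
BINARY_OP * → 3 * 11 = 33. Stack: [33]
STORE_FAST z → z=33. Stack: []
LOAD_FAST_LOAD_FAST a,z → push 1,33. Stack: [1, 33]
BINARY_OP * → 1 * 33 = 33. Stack: [33]
LOAD_FAST w → push 2. Stack: [33, 2]
BINARY_OP - → 33 - 2 = 31. Stack: [31]
STORE_FAST k → k=31. Stack: []
LOAD_FAST k → push 31. Stack: [31]
RETURN_VALUE → return 31.

31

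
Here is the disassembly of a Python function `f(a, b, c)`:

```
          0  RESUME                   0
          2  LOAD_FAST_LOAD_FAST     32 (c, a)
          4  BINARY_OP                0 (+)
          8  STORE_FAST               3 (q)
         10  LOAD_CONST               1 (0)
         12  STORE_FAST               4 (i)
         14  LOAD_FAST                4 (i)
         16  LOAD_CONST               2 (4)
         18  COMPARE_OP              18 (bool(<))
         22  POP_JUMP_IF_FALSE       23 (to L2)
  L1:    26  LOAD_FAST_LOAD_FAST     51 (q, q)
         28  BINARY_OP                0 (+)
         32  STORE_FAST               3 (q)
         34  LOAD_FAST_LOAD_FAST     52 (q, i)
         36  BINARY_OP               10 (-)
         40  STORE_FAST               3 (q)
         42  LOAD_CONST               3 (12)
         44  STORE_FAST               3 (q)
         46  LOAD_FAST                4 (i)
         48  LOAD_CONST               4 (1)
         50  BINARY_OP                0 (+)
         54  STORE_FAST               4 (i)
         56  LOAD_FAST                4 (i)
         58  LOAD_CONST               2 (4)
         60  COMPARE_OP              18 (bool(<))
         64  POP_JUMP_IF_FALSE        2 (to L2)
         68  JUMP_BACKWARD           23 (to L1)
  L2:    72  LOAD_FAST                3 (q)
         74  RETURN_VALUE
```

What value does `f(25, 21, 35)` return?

LOAD_FAST_LOAD_FAST c,a → push 35,25
BINARY_OP + → 35 + 25 = 60
STORE_FAST q → q=60
LOAD_CONST → push 0
STORE_FAST i → i=0
LOAD_FAST i → push 0
LOAD_CONST → push 4
COMPARE_OP bool(<) → 0 vs 4 = True
POP_JUMP_IF_FALSE → pop True; no jump
LOAD_FAST_LOAD_FAST q,q → push 60,60
BINARY_OP + → 60 + 60 = 120
STORE_FAST q → q=120
LOAD_FAST_LOAD_FAST q,i → push 120,0
BINARY_OP - → 120 - 0 = 120
STORE_FAST q → q=120
LOAD_CONST → push 12
STORE_FAST q → q=12
LOAD_FAST i → push 0
LOAD_CONST → push 1
BINARY_OP + → 0 + 1 = 1
STORE_FAST i → i=1
LOAD_FAST i → push 1
LOAD_CONST → push 4
COMPARE_OP bool(<) → 1 vs 4 = True
POP_JUMP_IF_FALSE → pop True; no jump
LOAD_FAST_LOAD_FAST q,q → push 12,12
BINARY_OP + → 12 + 12 = 24
STORE_FAST q → q=24
LOAD_FAST_LOAD_FAST q,i → push 24,1
BINARY_OP - → 24 - 1 = 23
STORE_FAST q → q=23
LOAD_CONST → push 12
STORE_FAST q → q=12
LOAD_FAST i → push 1
LOAD_CONST → push 1
BINARY_OP + → 1 + 1 = 2
STORE_FAST i → i=2
LOAD_FAST i → push 2
LOAD_CONST → push 4
COMPARE_OP bool(<) → 2 vs 4 = True
POP_JUMP_IF_FALSE → pop True; no jump
LOAD_FAST_LOAD_FAST q,q → push 12,12
BINARY_OP + → 12 + 12 = 24
STORE_FAST q → q=24
LOAD_FAST_LOAD_FAST q,i → push 24,2
BINARY_OP - → 24 - 2 = 22
STORE_FAST q → q=22
LOAD_CONST → push 12
STORE_FAST q → q=12
LOAD_FAST i → push 2
LOAD_CONST → push 1
BINARY_OP + → 2 + 1 = 3
STORE_FAST i → i=3
LOAD_FAST i → push 3
LOAD_CONST → push 4
COMPARE_OP bool(<) → 3 vs 4 = True
POP_JUMP_IF_FALSE → pop True; no jump
LOAD_FAST_LOAD_FAST q,q → push 12,12
BINARY_OP + → 12 + 12 = 24
STORE_FAST q → q=24
LOAD_FAST_LOAD_FAST q,i → push 24,3
BINARY_OP - → 24 - 3 = 21
STORE_FAST q → q=21
LOAD_CONST → push 12
STORE_FAST q → q=12
LOAD_FAST i → push 3
LOAD_CONST → push 1
BINARY_OP + → 3 + 1 = 4
STORE_FAST i → i=4
LOAD_FAST i → push 4
LOAD_CONST → push 4
COMPARE_OP bool(<) → 4 vs 4 = False
POP_JUMP_IF_FALSE → pop False; jump
LOAD_FAST q → push 12
RETURN_VALUE → return 12.

12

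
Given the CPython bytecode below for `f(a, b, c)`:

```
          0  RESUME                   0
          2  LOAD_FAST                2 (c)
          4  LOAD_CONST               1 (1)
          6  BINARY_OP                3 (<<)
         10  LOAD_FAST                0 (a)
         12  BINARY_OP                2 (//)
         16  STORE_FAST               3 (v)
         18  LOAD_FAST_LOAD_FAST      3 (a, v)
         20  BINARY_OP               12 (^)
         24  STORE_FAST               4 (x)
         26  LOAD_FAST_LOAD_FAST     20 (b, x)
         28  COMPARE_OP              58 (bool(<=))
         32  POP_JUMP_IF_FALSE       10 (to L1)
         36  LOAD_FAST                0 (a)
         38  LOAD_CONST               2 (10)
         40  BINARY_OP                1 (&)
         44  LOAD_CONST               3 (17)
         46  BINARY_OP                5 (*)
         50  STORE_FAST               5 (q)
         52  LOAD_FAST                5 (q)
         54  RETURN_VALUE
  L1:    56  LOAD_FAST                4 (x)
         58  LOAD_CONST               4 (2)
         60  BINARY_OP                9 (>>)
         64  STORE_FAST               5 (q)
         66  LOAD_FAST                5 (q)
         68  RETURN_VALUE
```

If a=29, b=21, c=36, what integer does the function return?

136

LOAD_FAST c → push 36. Stack: [36]
LOAD_CONST → push 1. Stack: [36, 1]
BINARY_OP << → 36 << 1 = 72. Stack: [72]
LOAD_FAST a → push 29. Stack: [72, 29]
BINARY_OP // → 72 // 29 = 2. Stack: [2]
STORE_FAST v → v=2. Stack: []
LOAD_FAST_LOAD_FAST a,v → push 29,2. Stack: [29, 2]
BINARY_OP ^ → 29 ^ 2 = 31. Stack: [31]
STORE_FAST x → x=31. Stack: []
LOAD_FAST_LOAD_FAST b,x → push 21,31. Stack: [21, 31]
COMPARE_OP bool(<=) → 21 vs 31 = True. Stack: [True]
POP_JUMP_IF_FALSE → pop True; no jump. Stack: []
LOAD_FAST a → push 29. Stack: [29]
LOAD_CONST → push 10. Stack: [29, 10]
BINARY_OP & → 29 & 10 = 8. Stack: [8]
LOAD_CONST → push 17. Stack: [8, 17]
BINARY_OP * → 8 * 17 = 136. Stack: [136]
STORE_FAST q → q=136. Stack: []
LOAD_FAST q → push 136. Stack: [136]
RETURN_VALUE → return 136.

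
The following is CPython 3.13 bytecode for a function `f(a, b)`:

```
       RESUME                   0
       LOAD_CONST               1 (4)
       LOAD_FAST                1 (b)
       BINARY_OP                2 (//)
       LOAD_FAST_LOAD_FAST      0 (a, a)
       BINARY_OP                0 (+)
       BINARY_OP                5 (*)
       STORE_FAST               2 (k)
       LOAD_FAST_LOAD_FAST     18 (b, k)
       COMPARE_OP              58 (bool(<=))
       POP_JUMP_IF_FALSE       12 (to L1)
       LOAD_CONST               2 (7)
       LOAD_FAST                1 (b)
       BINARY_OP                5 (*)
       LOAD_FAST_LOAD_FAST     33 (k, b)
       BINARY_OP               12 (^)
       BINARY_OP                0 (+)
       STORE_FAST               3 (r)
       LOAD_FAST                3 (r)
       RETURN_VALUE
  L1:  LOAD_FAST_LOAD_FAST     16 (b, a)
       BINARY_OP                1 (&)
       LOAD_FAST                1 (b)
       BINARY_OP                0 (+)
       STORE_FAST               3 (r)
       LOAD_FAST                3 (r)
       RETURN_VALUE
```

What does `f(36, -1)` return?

LOAD_CONST → push 4. Stack: [4]
LOAD_FAST b → push -1. Stack: [4, -1]
BINARY_OP // → 4 // -1 = -4. Stack: [-4]
LOAD_FAST_LOAD_FAST a,a → push 36,36. Stack: [-4, 36, 36]
BINARY_OP + → 36 + 36 = 72. Stack: [-4, 72]
BINARY_OP * → -4 * 72 = -288. Stack: [-288]
STORE_FAST k → k=-288. Stack: []
LOAD_FAST_LOAD_FAST b,k → push -1,-288. Stack: [-1, -288]
COMPARE_OP bool(<=) → -1 vs -288 = False. Stack: [False]
POP_JUMP_IF_FALSE → pop False; jump. Stack: []
LOAD_FAST_LOAD_FAST b,a → push -1,36. Stack: [-1, 36]
BINARY_OP & → -1 & 36 = 36. Stack: [36]
LOAD_FAST b → push -1. Stack: [36, -1]
BINARY_OP + → 36 + -1 = 35. Stack: [35]
STORE_FAST r → r=35. Stack: []
LOAD_FAST r → push 35. Stack: [35]
RETURN_VALUE → return 35.

35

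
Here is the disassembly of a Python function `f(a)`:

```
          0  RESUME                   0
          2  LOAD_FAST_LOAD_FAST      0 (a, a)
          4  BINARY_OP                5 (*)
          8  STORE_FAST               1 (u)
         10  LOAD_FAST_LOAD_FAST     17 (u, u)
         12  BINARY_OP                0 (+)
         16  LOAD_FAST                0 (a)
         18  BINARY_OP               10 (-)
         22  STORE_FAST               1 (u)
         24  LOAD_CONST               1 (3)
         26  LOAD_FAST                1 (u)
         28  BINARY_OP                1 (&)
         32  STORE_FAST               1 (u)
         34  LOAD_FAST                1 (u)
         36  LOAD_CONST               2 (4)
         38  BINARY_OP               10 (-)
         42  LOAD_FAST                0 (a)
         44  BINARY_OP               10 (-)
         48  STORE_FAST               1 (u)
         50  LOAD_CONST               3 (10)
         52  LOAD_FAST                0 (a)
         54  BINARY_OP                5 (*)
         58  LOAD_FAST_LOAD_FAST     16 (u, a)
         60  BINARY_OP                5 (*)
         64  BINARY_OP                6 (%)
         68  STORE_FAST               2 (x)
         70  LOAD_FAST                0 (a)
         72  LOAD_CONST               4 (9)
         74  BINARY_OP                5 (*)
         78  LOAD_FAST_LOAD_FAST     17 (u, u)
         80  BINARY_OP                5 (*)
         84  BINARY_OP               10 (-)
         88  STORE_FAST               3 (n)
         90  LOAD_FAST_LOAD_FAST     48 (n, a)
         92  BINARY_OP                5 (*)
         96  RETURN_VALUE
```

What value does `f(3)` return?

LOAD_FAST_LOAD_FAST a,a → push 3,3. Stack: [3, 3]
BINARY_OP * → 3 * 3 = 9. Stack: [9]
STORE_FAST u → u=9. Stack: []
LOAD_FAST_LOAD_FAST u,u → push 9,9. Stack: [9, 9]
BINARY_OP + → 9 + 9 = 18. Stack: [18]
LOAD_FAST a → push 3. Stack: [18, 3]
BINARY_OP - → 18 - 3 = 15. Stack: [15]
STORE_FAST u → u=15. Stack: []
LOAD_CONST → push 3. Stack: [3]
LOAD_FAST u → push 15. Stack: [3, 15]
BINARY_OP & → 3 & 15 = 3. Stack: [3]
STORE_FAST u → u=3. Stack: []
LOAD_FAST u → push 3. Stack: [3]
LOAD_CONST → push 4. Stack: [3, 4]
BINARY_OP - → 3 - 4 = -1. Stack: [-1]
LOAD_FAST a → push 3. Stack: [-1, 3]
BINARY_OP - → -1 - 3 = -4. Stack: [-4]
STORE_FAST u → u=-4. Stack: []
LOAD_CONST → push 10. Stack: [10]
LOAD_FAST a → push 3. Stack: [10, 3]
BINARY_OP * → 10 * 3 = 30. Stack: [30]
LOAD_FAST_LOAD_FAST u,a → push -4,3. Stack: [30, -4, 3]
BINARY_OP * → -4 * 3 = -12. Stack: [30, -12]
BINARY_OP % → 30 % -12 = -6. Stack: [-6]
STORE_FAST x → x=-6. Stack: []
LOAD_FAST a → push 3. Stack: [3]
LOAD_CONST → push 9. Stack: [3, 9]
BINARY_OP * → 3 * 9 = 27. Stack: [27]
LOAD_FAST_LOAD_FAST u,u → push -4,-4. Stack: [27, -4, -4]
BINARY_OP * → -4 * -4 = 16. Stack: [27, 16]
BINARY_OP - → 27 - 16 = 11. Stack: [11]
STORE_FAST n → n=11. Stack: []
LOAD_FAST_LOAD_FAST n,a → push 11,3. Stack: [11, 3]
BINARY_OP * → 11 * 3 = 33. Stack: [33]
RETURN_VALUE → return 33.

33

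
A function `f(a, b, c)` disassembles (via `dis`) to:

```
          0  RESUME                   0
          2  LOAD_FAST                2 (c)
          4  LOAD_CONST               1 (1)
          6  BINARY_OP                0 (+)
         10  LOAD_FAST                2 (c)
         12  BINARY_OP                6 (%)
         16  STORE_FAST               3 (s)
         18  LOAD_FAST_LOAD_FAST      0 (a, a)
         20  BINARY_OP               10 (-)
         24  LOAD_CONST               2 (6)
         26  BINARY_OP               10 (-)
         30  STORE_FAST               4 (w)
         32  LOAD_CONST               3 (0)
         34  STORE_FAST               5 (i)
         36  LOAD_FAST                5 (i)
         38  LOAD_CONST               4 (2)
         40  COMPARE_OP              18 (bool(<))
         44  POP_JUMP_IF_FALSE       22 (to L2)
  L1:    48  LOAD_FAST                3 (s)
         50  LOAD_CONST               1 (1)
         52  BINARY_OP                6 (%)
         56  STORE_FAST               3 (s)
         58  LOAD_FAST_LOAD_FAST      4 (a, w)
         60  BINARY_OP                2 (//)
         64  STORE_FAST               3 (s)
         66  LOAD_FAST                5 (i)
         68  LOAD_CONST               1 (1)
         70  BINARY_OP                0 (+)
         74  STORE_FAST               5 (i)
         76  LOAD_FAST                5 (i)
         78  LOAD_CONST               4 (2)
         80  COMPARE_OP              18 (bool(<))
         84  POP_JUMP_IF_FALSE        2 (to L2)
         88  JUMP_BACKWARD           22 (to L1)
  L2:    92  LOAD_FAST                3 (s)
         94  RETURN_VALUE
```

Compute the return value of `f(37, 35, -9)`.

-7

LOAD_FAST c → push -9. Stack: [-9]
LOAD_CONST → push 1. Stack: [-9, 1]
BINARY_OP + → -9 + 1 = -8. Stack: [-8]
LOAD_FAST c → push -9. Stack: [-8, -9]
BINARY_OP % → -8 % -9 = -8. Stack: [-8]
STORE_FAST s → s=-8. Stack: []
LOAD_FAST_LOAD_FAST a,a → push 37,37. Stack: [37, 37]
BINARY_OP - → 37 - 37 = 0. Stack: [0]
LOAD_CONST → push 6. Stack: [0, 6]
BINARY_OP - → 0 - 6 = -6. Stack: [-6]
STORE_FAST w → w=-6. Stack: []
LOAD_CONST → push 0. Stack: [0]
STORE_FAST i → i=0. Stack: []
LOAD_FAST i → push 0. Stack: [0]
LOAD_CONST → push 2. Stack: [0, 2]
COMPARE_OP bool(<) → 0 vs 2 = True. Stack: [True]
POP_JUMP_IF_FALSE → pop True; no jump. Stack: []
LOAD_FAST s → push -8. Stack: [-8]
LOAD_CONST → push 1. Stack: [-8, 1]
BINARY_OP % → -8 % 1 = 0. Stack: [0]
STORE_FAST s → s=0. Stack: []
LOAD_FAST_LOAD_FAST a,w → push 37,-6. Stack: [37, -6]
BINARY_OP // → 37 // -6 = -7. Stack: [-7]
STORE_FAST s → s=-7. Stack: []
LOAD_FAST i → push 0. Stack: [0]
LOAD_CONST → push 1. Stack: [0, 1]
BINARY_OP + → 0 + 1 = 1. Stack: [1]
STORE_FAST i → i=1. Stack: []
LOAD_FAST i → push 1. Stack: [1]
LOAD_CONST → push 2. Stack: [1, 2]
COMPARE_OP bool(<) → 1 vs 2 = True. Stack: [True]
POP_JUMP_IF_FALSE → pop True; no jump. Stack: []
LOAD_FAST s → push -7. Stack: [-7]
LOAD_CONST → push 1. Stack: [-7, 1]
BINARY_OP % → -7 % 1 = 0. Stack: [0]
STORE_FAST s → s=0. Stack: []
LOAD_FAST_LOAD_FAST a,w → push 37,-6. Stack: [37, -6]
BINARY_OP // → 37 // -6 = -7. Stack: [-7]
STORE_FAST s → s=-7. Stack: []
LOAD_FAST i → push 1. Stack: [1]
LOAD_CONST → push 1. Stack: [1, 1]
BINARY_OP + → 1 + 1 = 2. Stack: [2]
STORE_FAST i → i=2. Stack: []
LOAD_FAST i → push 2. Stack: [2]
LOAD_CONST → push 2. Stack: [2, 2]
COMPARE_OP bool(<) → 2 vs 2 = False. Stack: [False]
POP_JUMP_IF_FALSE → pop False; jump. Stack: []
LOAD_FAST s → push -7. Stack: [-7]
RETURN_VALUE → return -7.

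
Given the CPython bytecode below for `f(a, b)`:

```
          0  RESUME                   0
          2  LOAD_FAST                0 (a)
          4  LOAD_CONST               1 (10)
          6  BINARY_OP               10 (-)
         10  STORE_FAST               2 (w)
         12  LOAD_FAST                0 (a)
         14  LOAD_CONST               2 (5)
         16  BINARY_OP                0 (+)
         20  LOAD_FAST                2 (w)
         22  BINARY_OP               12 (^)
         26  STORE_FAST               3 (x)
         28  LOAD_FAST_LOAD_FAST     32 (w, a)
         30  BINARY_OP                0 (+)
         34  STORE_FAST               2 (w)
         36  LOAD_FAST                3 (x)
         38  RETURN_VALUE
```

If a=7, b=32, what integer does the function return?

-15

LOAD_FAST a → push 7. Stack: [7]
LOAD_CONST → push 10. Stack: [7, 10]
BINARY_OP - → 7 - 10 = -3. Stack: [-3]
STORE_FAST w → w=-3. Stack: []
LOAD_FAST a → push 7. Stack: [7]
LOAD_CONST → push 5. Stack: [7, 5]
BINARY_OP + → 7 + 5 = 12. Stack: [12]
LOAD_FAST w → push -3. Stack: [12, -3]
BINARY_OP ^ → 12 ^ -3 = -15. Stack: [-15]
STORE_FAST x → x=-15. Stack: []
LOAD_FAST_LOAD_FAST w,a → push -3,7. Stack: [-3, 7]
BINARY_OP + → -3 + 7 = 4. Stack: [4]
STORE_FAST w → w=4. Stack: []
LOAD_FAST x → push -15. Stack: [-15]
RETURN_VALUE → return -15.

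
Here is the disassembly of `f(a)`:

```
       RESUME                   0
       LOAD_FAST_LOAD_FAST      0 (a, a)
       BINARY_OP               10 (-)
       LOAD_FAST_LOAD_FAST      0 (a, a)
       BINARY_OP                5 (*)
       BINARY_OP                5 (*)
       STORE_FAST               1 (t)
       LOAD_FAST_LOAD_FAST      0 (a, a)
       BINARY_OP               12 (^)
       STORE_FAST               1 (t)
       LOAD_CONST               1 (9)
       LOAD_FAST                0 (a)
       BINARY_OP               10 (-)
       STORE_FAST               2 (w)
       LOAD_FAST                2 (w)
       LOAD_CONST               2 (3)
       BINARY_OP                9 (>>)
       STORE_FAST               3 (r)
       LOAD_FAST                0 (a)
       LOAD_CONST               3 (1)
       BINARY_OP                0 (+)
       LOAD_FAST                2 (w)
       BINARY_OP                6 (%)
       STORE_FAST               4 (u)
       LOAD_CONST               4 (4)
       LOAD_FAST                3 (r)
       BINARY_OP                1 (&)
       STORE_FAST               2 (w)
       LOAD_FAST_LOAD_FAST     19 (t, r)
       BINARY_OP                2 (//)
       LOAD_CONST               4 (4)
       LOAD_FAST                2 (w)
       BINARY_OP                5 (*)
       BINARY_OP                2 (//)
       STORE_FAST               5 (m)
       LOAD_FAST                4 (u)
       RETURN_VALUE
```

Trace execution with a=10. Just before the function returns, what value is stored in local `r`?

-1

LOAD_FAST_LOAD_FAST a,a → push 10,10. Stack: [10, 10]
BINARY_OP - → 10 - 10 = 0. Stack: [0]
LOAD_FAST_LOAD_FAST a,a → push 10,10. Stack: [0, 10, 10]
BINARY_OP * → 10 * 10 = 100. Stack: [0, 100]
BINARY_OP * → 0 * 100 = 0. Stack: [0]
STORE_FAST t → t=0. Stack: []
LOAD_FAST_LOAD_FAST a,a → push 10,10. Stack: [10, 10]
BINARY_OP ^ → 10 ^ 10 = 0. Stack: [0]
STORE_FAST t → t=0. Stack: []
LOAD_CONST → push 9. Stack: [9]
LOAD_FAST a → push 10. Stack: [9, 10]
BINARY_OP - → 9 - 10 = -1. Stack: [-1]
STORE_FAST w → w=-1. Stack: []
LOAD_FAST w → push -1. Stack: [-1]
LOAD_CONST → push 3. Stack: [-1, 3]
BINARY_OP >> → -1 >> 3 = -1. Stack: [-1]
STORE_FAST r → r=-1. Stack: []
LOAD_FAST a → push 10. Stack: [10]
LOAD_CONST → push 1. Stack: [10, 1]
BINARY_OP + → 10 + 1 = 11. Stack: [11]
LOAD_FAST w → push -1. Stack: [11, -1]
BINARY_OP % → 11 % -1 = 0. Stack: [0]
STORE_FAST u → u=0. Stack: []
LOAD_CONST → push 4. Stack: [4]
LOAD_FAST r → push -1. Stack: [4, -1]
BINARY_OP & → 4 & -1 = 4. Stack: [4]
STORE_FAST w → w=4. Stack: []
LOAD_FAST_LOAD_FAST t,r → push 0,-1. Stack: [0, -1]
BINARY_OP // → 0 // -1 = 0. Stack: [0]
LOAD_CONST → push 4. Stack: [0, 4]
LOAD_FAST w → push 4. Stack: [0, 4, 4]
BINARY_OP * → 4 * 4 = 16. Stack: [0, 16]
BINARY_OP // → 0 // 16 = 0. Stack: [0]
STORE_FAST m → m=0. Stack: []
LOAD_FAST u → push 0. Stack: [0]
RETURN_VALUE → return 0.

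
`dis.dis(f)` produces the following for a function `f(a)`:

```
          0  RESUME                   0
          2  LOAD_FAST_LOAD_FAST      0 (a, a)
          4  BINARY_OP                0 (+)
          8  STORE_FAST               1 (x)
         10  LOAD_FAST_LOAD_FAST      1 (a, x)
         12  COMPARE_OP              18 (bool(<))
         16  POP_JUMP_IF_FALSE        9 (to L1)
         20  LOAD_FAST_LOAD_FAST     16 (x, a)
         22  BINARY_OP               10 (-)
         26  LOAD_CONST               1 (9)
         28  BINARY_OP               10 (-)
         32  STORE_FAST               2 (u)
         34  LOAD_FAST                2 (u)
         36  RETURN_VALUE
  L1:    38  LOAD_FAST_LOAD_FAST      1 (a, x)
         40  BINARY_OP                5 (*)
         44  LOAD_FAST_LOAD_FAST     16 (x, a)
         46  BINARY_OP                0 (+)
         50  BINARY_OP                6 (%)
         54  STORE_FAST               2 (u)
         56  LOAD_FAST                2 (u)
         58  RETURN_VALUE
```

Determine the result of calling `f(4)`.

LOAD_FAST_LOAD_FAST a,a → push 4,4. Stack: [4, 4]
BINARY_OP + → 4 + 4 = 8. Stack: [8]
STORE_FAST x → x=8. Stack: []
LOAD_FAST_LOAD_FAST a,x → push 4,8. Stack: [4, 8]
COMPARE_OP bool(<) → 4 vs 8 = True. Stack: [True]
POP_JUMP_IF_FALSE → pop True; no jump. Stack: []
LOAD_FAST_LOAD_FAST x,a → push 8,4. Stack: [8, 4]
BINARY_OP - → 8 - 4 = 4. Stack: [4]
LOAD_CONST → push 9. Stack: [4, 9]
BINARY_OP - → 4 - 9 = -5. Stack: [-5]
STORE_FAST u → u=-5. Stack: []
LOAD_FAST u → push -5. Stack: [-5]
RETURN_VALUE → return -5.

-5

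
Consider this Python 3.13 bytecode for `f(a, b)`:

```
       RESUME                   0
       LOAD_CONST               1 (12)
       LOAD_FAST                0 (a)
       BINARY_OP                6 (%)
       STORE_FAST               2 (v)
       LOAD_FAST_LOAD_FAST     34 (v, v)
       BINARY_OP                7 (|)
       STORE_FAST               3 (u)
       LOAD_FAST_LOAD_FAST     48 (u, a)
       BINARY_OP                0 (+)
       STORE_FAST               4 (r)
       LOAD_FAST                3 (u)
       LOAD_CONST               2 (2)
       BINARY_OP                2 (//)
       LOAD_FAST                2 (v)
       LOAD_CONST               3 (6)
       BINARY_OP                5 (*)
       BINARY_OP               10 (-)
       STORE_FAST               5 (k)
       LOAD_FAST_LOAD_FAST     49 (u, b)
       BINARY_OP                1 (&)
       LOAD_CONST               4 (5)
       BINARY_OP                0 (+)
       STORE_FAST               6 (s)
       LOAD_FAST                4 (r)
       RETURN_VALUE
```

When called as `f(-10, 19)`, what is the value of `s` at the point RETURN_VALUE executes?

LOAD_CONST → push 12. Stack: [12]
LOAD_FAST a → push -10. Stack: [12, -10]
BINARY_OP % → 12 % -10 = -8. Stack: [-8]
STORE_FAST v → v=-8. Stack: []
LOAD_FAST_LOAD_FAST v,v → push -8,-8. Stack: [-8, -8]
BINARY_OP | → -8 | -8 = -8. Stack: [-8]
STORE_FAST u → u=-8. Stack: []
LOAD_FAST_LOAD_FAST u,a → push -8,-10. Stack: [-8, -10]
BINARY_OP + → -8 + -10 = -18. Stack: [-18]
STORE_FAST r → r=-18. Stack: []
LOAD_FAST u → push -8. Stack: [-8]
LOAD_CONST → push 2. Stack: [-8, 2]
BINARY_OP // → -8 // 2 = -4. Stack: [-4]
LOAD_FAST v → push -8. Stack: [-4, -8]
LOAD_CONST → push 6. Stack: [-4, -8, 6]
BINARY_OP * → -8 * 6 = -48. Stack: [-4, -48]
BINARY_OP - → -4 - -48 = 44. Stack: [44]
STORE_FAST k → k=44. Stack: []
LOAD_FAST_LOAD_FAST u,b → push -8,19. Stack: [-8, 19]
BINARY_OP & → -8 & 19 = 16. Stack: [16]
LOAD_CONST → push 5. Stack: [16, 5]
BINARY_OP + → 16 + 5 = 21. Stack: [21]
STORE_FAST s → s=21. Stack: []
LOAD_FAST r → push -18. Stack: [-18]
RETURN_VALUE → return -18.

21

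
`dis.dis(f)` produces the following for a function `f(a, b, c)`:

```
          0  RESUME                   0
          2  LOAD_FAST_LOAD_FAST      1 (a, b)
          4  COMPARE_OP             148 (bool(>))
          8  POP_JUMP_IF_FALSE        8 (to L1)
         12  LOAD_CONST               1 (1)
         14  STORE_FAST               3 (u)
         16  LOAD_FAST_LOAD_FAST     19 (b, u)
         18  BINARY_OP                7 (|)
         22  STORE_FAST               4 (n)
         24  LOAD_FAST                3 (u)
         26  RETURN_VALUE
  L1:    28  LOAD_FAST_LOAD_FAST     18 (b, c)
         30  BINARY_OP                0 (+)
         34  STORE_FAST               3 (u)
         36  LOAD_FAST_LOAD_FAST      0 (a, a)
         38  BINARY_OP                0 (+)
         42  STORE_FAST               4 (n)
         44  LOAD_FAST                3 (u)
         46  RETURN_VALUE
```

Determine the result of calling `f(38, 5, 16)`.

LOAD_FAST_LOAD_FAST a,b → push 38,5. Stack: [38, 5]
COMPARE_OP bool(>) → 38 vs 5 = True. Stack: [True]
POP_JUMP_IF_FALSE → pop True; no jump. Stack: []
LOAD_CONST → push 1. Stack: [1]
STORE_FAST u → u=1. Stack: []
LOAD_FAST_LOAD_FAST b,u → push 5,1. Stack: [5, 1]
BINARY_OP | → 5 | 1 = 5. Stack: [5]
STORE_FAST n → n=5. Stack: []
LOAD_FAST u → push 1. Stack: [1]
RETURN_VALUE → return 1.

1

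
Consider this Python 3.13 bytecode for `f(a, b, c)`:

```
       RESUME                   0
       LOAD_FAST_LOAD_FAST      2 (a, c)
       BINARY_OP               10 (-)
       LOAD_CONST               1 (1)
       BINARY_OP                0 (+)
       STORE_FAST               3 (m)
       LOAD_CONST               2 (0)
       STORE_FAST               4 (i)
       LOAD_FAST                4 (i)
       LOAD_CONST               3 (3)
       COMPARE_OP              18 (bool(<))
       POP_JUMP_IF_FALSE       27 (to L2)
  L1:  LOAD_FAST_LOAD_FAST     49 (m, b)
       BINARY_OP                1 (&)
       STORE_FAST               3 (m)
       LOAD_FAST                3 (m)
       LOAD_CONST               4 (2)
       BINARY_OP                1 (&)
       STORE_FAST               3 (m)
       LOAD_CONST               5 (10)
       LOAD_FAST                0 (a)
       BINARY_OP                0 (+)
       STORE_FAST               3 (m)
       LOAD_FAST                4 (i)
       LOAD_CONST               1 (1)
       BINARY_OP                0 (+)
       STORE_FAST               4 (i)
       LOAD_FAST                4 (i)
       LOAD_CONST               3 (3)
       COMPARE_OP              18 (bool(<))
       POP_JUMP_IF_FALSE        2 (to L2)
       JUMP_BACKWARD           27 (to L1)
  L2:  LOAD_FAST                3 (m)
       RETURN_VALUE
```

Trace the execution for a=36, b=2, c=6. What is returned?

LOAD_FAST_LOAD_FAST a,c → push 36,6
BINARY_OP - → 36 - 6 = 30
LOAD_CONST → push 1
BINARY_OP + → 30 + 1 = 31
STORE_FAST m → m=31
LOAD_CONST → push 0
STORE_FAST i → i=0
LOAD_FAST i → push 0
LOAD_CONST → push 3
COMPARE_OP bool(<) → 0 vs 3 = True
POP_JUMP_IF_FALSE → pop True; no jump
LOAD_FAST_LOAD_FAST m,b → push 31,2
BINARY_OP & → 31 & 2 = 2
STORE_FAST m → m=2
LOAD_FAST m → push 2
LOAD_CONST → push 2
BINARY_OP & → 2 & 2 = 2
STORE_FAST m → m=2
LOAD_CONST → push 10
LOAD_FAST a → push 36
BINARY_OP + → 10 + 36 = 46
STORE_FAST m → m=46
LOAD_FAST i → push 0
LOAD_CONST → push 1
BINARY_OP + → 0 + 1 = 1
STORE_FAST i → i=1
LOAD_FAST i → push 1
LOAD_CONST → push 3
COMPARE_OP bool(<) → 1 vs 3 = True
POP_JUMP_IF_FALSE → pop True; no jump
LOAD_FAST_LOAD_FAST m,b → push 46,2
BINARY_OP & → 46 & 2 = 2
STORE_FAST m → m=2
LOAD_FAST m → push 2
LOAD_CONST → push 2
BINARY_OP & → 2 & 2 = 2
STORE_FAST m → m=2
LOAD_CONST → push 10
LOAD_FAST a → push 36
BINARY_OP + → 10 + 36 = 46
STORE_FAST m → m=46
LOAD_FAST i → push 1
LOAD_CONST → push 1
BINARY_OP + → 1 + 1 = 2
STORE_FAST i → i=2
LOAD_FAST i → push 2
LOAD_CONST → push 3
COMPARE_OP bool(<) → 2 vs 3 = True
POP_JUMP_IF_FALSE → pop True; no jump
LOAD_FAST_LOAD_FAST m,b → push 46,2
BINARY_OP & → 46 & 2 = 2
STORE_FAST m → m=2
LOAD_FAST m → push 2
LOAD_CONST → push 2
BINARY_OP & → 2 & 2 = 2
STORE_FAST m → m=2
LOAD_CONST → push 10
LOAD_FAST a → push 36
BINARY_OP + → 10 + 36 = 46
STORE_FAST m → m=46
LOAD_FAST i → push 2
LOAD_CONST → push 1
BINARY_OP + → 2 + 1 = 3
STORE_FAST i → i=3
LOAD_FAST i → push 3
LOAD_CONST → push 3
COMPARE_OP bool(<) → 3 vs 3 = False
POP_JUMP_IF_FALSE → pop False; jump
LOAD_FAST m → push 46
RETURN_VALUE → return 46.

46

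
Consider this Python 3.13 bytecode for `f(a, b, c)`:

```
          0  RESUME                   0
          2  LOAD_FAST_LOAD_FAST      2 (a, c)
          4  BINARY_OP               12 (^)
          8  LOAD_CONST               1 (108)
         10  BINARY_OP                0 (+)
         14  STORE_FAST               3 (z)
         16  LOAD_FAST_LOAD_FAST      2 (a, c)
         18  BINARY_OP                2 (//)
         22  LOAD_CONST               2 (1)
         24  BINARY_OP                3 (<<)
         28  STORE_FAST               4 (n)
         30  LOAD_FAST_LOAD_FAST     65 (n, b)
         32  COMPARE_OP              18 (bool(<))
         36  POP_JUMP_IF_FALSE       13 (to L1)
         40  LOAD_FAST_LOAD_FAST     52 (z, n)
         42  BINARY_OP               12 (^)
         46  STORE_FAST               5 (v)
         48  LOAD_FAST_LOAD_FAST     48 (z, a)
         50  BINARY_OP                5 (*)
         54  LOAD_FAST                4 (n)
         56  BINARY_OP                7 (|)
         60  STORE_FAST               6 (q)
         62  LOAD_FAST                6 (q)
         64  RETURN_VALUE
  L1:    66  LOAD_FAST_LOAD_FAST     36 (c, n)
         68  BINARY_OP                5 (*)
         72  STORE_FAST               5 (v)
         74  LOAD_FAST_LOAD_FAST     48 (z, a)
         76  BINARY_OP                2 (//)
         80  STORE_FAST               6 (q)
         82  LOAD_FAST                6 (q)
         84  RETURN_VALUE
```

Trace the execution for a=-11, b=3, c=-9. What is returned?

LOAD_FAST_LOAD_FAST a,c → push -11,-9. Stack: [-11, -9]
BINARY_OP ^ → -11 ^ -9 = 2. Stack: [2]
LOAD_CONST → push 108. Stack: [2, 108]
BINARY_OP + → 2 + 108 = 110. Stack: [110]
STORE_FAST z → z=110. Stack: []
LOAD_FAST_LOAD_FAST a,c → push -11,-9. Stack: [-11, -9]
BINARY_OP // → -11 // -9 = 1. Stack: [1]
LOAD_CONST → push 1. Stack: [1, 1]
BINARY_OP << → 1 << 1 = 2. Stack: [2]
STORE_FAST n → n=2. Stack: []
LOAD_FAST_LOAD_FAST n,b → push 2,3. Stack: [2, 3]
COMPARE_OP bool(<) → 2 vs 3 = True. Stack: [True]
POP_JUMP_IF_FALSE → pop True; no jump. Stack: []
LOAD_FAST_LOAD_FAST z,n → push 110,2. Stack: [110, 2]
BINARY_OP ^ → 110 ^ 2 = 108. Stack: [108]
STORE_FAST v → v=108. Stack: []
LOAD_FAST_LOAD_FAST z,a → push 110,-11. Stack: [110, -11]
BINARY_OP * → 110 * -11 = -1210. Stack: [-1210]
LOAD_FAST n → push 2. Stack: [-1210, 2]
BINARY_OP | → -1210 | 2 = -1210. Stack: [-1210]
STORE_FAST q → q=-1210. Stack: []
LOAD_FAST q → push -1210. Stack: [-1210]
RETURN_VALUE → return -1210.

-1210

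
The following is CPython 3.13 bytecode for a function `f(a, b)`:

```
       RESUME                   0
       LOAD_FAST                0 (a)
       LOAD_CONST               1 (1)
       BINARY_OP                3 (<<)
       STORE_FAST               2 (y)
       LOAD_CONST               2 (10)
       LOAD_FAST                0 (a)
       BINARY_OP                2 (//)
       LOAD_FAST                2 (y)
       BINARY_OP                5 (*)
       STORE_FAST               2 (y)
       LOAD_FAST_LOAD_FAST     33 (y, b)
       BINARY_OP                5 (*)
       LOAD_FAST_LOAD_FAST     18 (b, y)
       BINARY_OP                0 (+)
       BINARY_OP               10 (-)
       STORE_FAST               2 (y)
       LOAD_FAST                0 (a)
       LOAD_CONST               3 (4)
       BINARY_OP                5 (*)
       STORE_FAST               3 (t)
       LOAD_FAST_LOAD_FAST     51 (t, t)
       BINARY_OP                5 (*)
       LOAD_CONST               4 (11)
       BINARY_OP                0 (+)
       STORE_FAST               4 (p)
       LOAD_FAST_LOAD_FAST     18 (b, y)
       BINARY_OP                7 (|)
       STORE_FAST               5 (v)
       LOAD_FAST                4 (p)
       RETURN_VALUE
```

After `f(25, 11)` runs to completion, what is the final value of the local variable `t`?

LOAD_FAST a → push 25. Stack: [25]
LOAD_CONST → push 1. Stack: [25, 1]
BINARY_OP << → 25 << 1 = 50. Stack: [50]
STORE_FAST y → y=50. Stack: []
LOAD_CONST → push 10. Stack: [10]
LOAD_FAST a → push 25. Stack: [10, 25]
BINARY_OP // → 10 // 25 = 0. Stack: [0]
LOAD_FAST y → push 50. Stack: [0, 50]
BINARY_OP * → 0 * 50 = 0. Stack: [0]
STORE_FAST y → y=0. Stack: []
LOAD_FAST_LOAD_FAST y,b → push 0,11. Stack: [0, 11]
BINARY_OP * → 0 * 11 = 0. Stack: [0]
LOAD_FAST_LOAD_FAST b,y → push 11,0. Stack: [0, 11, 0]
BINARY_OP + → 11 + 0 = 11. Stack: [0, 11]
BINARY_OP - → 0 - 11 = -11. Stack: [-11]
STORE_FAST y → y=-11. Stack: []
LOAD_FAST a → push 25. Stack: [25]
LOAD_CONST → push 4. Stack: [25, 4]
BINARY_OP * → 25 * 4 = 100. Stack: [100]
STORE_FAST t → t=100. Stack: []
LOAD_FAST_LOAD_FAST t,t → push 100,100. Stack: [100, 100]
BINARY_OP * → 100 * 100 = 10000. Stack: [10000]
LOAD_CONST → push 11. Stack: [10000, 11]
BINARY_OP + → 10000 + 11 = 10011. Stack: [10011]
STORE_FAST p → p=10011. Stack: []
LOAD_FAST_LOAD_FAST b,y → push 11,-11. Stack: [11, -11]
BINARY_OP | → 11 | -11 = -1. Stack: [-1]
STORE_FAST v → v=-1. Stack: []
LOAD_FAST p → push 10011. Stack: [10011]
RETURN_VALUE → return 10011.

100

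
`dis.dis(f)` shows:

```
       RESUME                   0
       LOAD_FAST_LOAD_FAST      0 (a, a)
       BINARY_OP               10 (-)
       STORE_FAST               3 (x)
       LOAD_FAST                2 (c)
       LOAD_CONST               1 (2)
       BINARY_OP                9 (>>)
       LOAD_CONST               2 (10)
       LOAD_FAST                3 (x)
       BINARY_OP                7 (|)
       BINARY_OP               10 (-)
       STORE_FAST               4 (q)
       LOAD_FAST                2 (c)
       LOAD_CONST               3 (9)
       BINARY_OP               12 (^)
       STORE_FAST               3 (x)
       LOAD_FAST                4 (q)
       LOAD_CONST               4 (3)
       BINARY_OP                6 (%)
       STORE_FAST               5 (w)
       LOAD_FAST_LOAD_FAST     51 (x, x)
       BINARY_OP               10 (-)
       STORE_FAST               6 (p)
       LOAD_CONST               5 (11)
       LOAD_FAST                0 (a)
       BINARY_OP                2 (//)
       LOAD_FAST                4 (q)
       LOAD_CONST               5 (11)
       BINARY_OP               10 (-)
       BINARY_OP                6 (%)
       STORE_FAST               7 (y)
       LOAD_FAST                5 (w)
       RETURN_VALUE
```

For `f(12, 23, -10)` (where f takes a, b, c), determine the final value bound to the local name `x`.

-1

LOAD_FAST_LOAD_FAST a,a → push 12,12. Stack: [12, 12]
BINARY_OP - → 12 - 12 = 0. Stack: [0]
STORE_FAST x → x=0. Stack: []
LOAD_FAST c → push -10. Stack: [-10]
LOAD_CONST → push 2. Stack: [-10, 2]
BINARY_OP >> → -10 >> 2 = -3. Stack: [-3]
LOAD_CONST → push 10. Stack: [-3, 10]
LOAD_FAST x → push 0. Stack: [-3, 10, 0]
BINARY_OP | → 10 | 0 = 10. Stack: [-3, 10]
BINARY_OP - → -3 - 10 = -13. Stack: [-13]
STORE_FAST q → q=-13. Stack: []
LOAD_FAST c → push -10. Stack: [-10]
LOAD_CONST → push 9. Stack: [-10, 9]
BINARY_OP ^ → -10 ^ 9 = -1. Stack: [-1]
STORE_FAST x → x=-1. Stack: []
LOAD_FAST q → push -13. Stack: [-13]
LOAD_CONST → push 3. Stack: [-13, 3]
BINARY_OP % → -13 % 3 = 2. Stack: [2]
STORE_FAST w → w=2. Stack: []
LOAD_FAST_LOAD_FAST x,x → push -1,-1. Stack: [-1, -1]
BINARY_OP - → -1 - -1 = 0. Stack: [0]
STORE_FAST p → p=0. Stack: []
LOAD_CONST → push 11. Stack: [11]
LOAD_FAST a → push 12. Stack: [11, 12]
BINARY_OP // → 11 // 12 = 0. Stack: [0]
LOAD_FAST q → push -13. Stack: [0, -13]
LOAD_CONST → push 11. Stack: [0, -13, 11]
BINARY_OP - → -13 - 11 = -24. Stack: [0, -24]
BINARY_OP % → 0 % -24 = 0. Stack: [0]
STORE_FAST y → y=0. Stack: []
LOAD_FAST w → push 2. Stack: [2]
RETURN_VALUE → return 2.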